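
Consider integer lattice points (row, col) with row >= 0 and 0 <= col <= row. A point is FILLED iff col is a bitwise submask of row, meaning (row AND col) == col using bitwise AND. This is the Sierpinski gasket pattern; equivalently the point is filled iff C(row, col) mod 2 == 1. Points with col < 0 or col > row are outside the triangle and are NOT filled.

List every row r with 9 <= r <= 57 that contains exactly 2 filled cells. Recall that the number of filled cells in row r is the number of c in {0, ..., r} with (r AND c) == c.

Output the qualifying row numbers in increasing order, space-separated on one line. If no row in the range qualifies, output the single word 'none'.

Answer: 16 32

Derivation:
Row r has 2^popcount(r) filled cells, so we need popcount(r) = log2(2) = 1.
Scan r = 9..57 and keep those with exactly 1 one-bits:
r=9=1001 popcount=2 -> skip
r=10=1010 popcount=2 -> skip
r=11=1011 popcount=3 -> skip
r=12=1100 popcount=2 -> skip
r=13=1101 popcount=3 -> skip
r=14=1110 popcount=3 -> skip
r=15=1111 popcount=4 -> skip
r=16=10000 popcount=1 -> KEEP
r=17=10001 popcount=2 -> skip
r=18=10010 popcount=2 -> skip
r=19=10011 popcount=3 -> skip
r=20=10100 popcount=2 -> skip
r=21=10101 popcount=3 -> skip
r=22=10110 popcount=3 -> skip
r=23=10111 popcount=4 -> skip
r=24=11000 popcount=2 -> skip
r=25=11001 popcount=3 -> skip
r=26=11010 popcount=3 -> skip
r=27=11011 popcount=4 -> skip
r=28=11100 popcount=3 -> skip
r=29=11101 popcount=4 -> skip
r=30=11110 popcount=4 -> skip
r=31=11111 popcount=5 -> skip
r=32=100000 popcount=1 -> KEEP
r=33=100001 popcount=2 -> skip
r=34=100010 popcount=2 -> skip
r=35=100011 popcount=3 -> skip
r=36=100100 popcount=2 -> skip
r=37=100101 popcount=3 -> skip
r=38=100110 popcount=3 -> skip
r=39=100111 popcount=4 -> skip
r=40=101000 popcount=2 -> skip
r=41=101001 popcount=3 -> skip
r=42=101010 popcount=3 -> skip
r=43=101011 popcount=4 -> skip
r=44=101100 popcount=3 -> skip
r=45=101101 popcount=4 -> skip
r=46=101110 popcount=4 -> skip
r=47=101111 popcount=5 -> skip
r=48=110000 popcount=2 -> skip
r=49=110001 popcount=3 -> skip
r=50=110010 popcount=3 -> skip
r=51=110011 popcount=4 -> skip
r=52=110100 popcount=3 -> skip
r=53=110101 popcount=4 -> skip
r=54=110110 popcount=4 -> skip
r=55=110111 popcount=5 -> skip
r=56=111000 popcount=3 -> skip
r=57=111001 popcount=4 -> skip
Kept rows: 16 32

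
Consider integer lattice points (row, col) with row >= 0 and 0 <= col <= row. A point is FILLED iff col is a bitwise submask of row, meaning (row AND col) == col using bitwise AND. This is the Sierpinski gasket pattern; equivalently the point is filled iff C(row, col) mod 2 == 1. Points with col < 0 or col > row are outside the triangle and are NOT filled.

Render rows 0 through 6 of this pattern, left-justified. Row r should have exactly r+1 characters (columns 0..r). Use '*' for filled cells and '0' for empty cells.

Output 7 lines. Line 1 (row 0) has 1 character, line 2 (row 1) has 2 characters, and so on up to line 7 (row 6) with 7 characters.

r0=0: *
r1=1: **
r2=10: *0*
r3=11: ****
r4=100: *000*
r5=101: **00**
r6=110: *0*0*0*

Answer: *
**
*0*
****
*000*
**00**
*0*0*0*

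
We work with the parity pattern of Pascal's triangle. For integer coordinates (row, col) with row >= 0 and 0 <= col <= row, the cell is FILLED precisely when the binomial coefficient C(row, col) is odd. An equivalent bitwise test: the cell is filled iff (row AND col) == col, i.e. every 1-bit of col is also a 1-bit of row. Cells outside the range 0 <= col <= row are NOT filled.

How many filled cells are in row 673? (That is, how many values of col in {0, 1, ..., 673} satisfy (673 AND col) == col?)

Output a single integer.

Answer: 16

Derivation:
673 in binary = 1010100001
popcount(673) = number of 1-bits in 1010100001 = 4
A col c satisfies (673 AND c) == c iff every set bit of c is also set in 673; each of the 4 set bits of 673 can independently be on or off in c.
count = 2^4 = 16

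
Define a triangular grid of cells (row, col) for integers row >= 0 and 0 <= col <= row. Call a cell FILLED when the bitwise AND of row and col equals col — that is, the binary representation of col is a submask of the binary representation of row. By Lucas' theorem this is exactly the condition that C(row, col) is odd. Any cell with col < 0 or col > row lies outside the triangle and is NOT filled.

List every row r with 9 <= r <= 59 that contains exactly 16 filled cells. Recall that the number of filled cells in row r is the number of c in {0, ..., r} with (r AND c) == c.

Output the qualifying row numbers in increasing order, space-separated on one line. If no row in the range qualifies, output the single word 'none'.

Row r has 2^popcount(r) filled cells, so we need popcount(r) = log2(16) = 4.
Scan r = 9..59 and keep those with exactly 4 one-bits:
r=9=1001 popcount=2 -> skip
r=10=1010 popcount=2 -> skip
r=11=1011 popcount=3 -> skip
r=12=1100 popcount=2 -> skip
r=13=1101 popcount=3 -> skip
r=14=1110 popcount=3 -> skip
r=15=1111 popcount=4 -> KEEP
r=16=10000 popcount=1 -> skip
r=17=10001 popcount=2 -> skip
r=18=10010 popcount=2 -> skip
r=19=10011 popcount=3 -> skip
r=20=10100 popcount=2 -> skip
r=21=10101 popcount=3 -> skip
r=22=10110 popcount=3 -> skip
r=23=10111 popcount=4 -> KEEP
r=24=11000 popcount=2 -> skip
r=25=11001 popcount=3 -> skip
r=26=11010 popcount=3 -> skip
r=27=11011 popcount=4 -> KEEP
r=28=11100 popcount=3 -> skip
r=29=11101 popcount=4 -> KEEP
r=30=11110 popcount=4 -> KEEP
r=31=11111 popcount=5 -> skip
r=32=100000 popcount=1 -> skip
r=33=100001 popcount=2 -> skip
r=34=100010 popcount=2 -> skip
r=35=100011 popcount=3 -> skip
r=36=100100 popcount=2 -> skip
r=37=100101 popcount=3 -> skip
r=38=100110 popcount=3 -> skip
r=39=100111 popcount=4 -> KEEP
r=40=101000 popcount=2 -> skip
r=41=101001 popcount=3 -> skip
r=42=101010 popcount=3 -> skip
r=43=101011 popcount=4 -> KEEP
r=44=101100 popcount=3 -> skip
r=45=101101 popcount=4 -> KEEP
r=46=101110 popcount=4 -> KEEP
r=47=101111 popcount=5 -> skip
r=48=110000 popcount=2 -> skip
r=49=110001 popcount=3 -> skip
r=50=110010 popcount=3 -> skip
r=51=110011 popcount=4 -> KEEP
r=52=110100 popcount=3 -> skip
r=53=110101 popcount=4 -> KEEP
r=54=110110 popcount=4 -> KEEP
r=55=110111 popcount=5 -> skip
r=56=111000 popcount=3 -> skip
r=57=111001 popcount=4 -> KEEP
r=58=111010 popcount=4 -> KEEP
r=59=111011 popcount=5 -> skip
Kept rows: 15 23 27 29 30 39 43 45 46 51 53 54 57 58

Answer: 15 23 27 29 30 39 43 45 46 51 53 54 57 58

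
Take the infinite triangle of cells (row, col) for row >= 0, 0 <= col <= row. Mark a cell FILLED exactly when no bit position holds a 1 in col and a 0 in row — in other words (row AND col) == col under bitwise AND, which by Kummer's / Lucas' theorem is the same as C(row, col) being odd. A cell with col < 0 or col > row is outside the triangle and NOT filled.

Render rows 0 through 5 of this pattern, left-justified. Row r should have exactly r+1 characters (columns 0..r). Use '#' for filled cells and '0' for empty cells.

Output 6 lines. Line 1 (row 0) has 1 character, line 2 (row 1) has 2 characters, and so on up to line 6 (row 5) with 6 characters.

Answer: #
##
#0#
####
#000#
##00##

Derivation:
r0=0: #
r1=1: ##
r2=10: #0#
r3=11: ####
r4=100: #000#
r5=101: ##00##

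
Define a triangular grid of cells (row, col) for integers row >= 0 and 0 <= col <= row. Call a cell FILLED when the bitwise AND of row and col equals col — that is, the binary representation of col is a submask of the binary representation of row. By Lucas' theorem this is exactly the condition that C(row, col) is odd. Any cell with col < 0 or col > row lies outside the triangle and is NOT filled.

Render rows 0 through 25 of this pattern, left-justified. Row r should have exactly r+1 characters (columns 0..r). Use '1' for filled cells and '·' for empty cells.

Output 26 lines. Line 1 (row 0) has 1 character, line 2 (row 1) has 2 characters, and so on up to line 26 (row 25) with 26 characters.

Answer: 1
11
1·1
1111
1···1
11··11
1·1·1·1
11111111
1·······1
11······11
1·1·····1·1
1111····1111
1···1···1···1
11··11··11··11
1·1·1·1·1·1·1·1
1111111111111111
1···············1
11··············11
1·1·············1·1
1111············1111
1···1···········1···1
11··11··········11··11
1·1·1·1·········1·1·1·1
11111111········11111111
1·······1·······1·······1
11······11······11······11

Derivation:
r0=0: 1
r1=1: 11
r2=10: 1·1
r3=11: 1111
r4=100: 1···1
r5=101: 11··11
r6=110: 1·1·1·1
r7=111: 11111111
r8=1000: 1·······1
r9=1001: 11······11
r10=1010: 1·1·····1·1
r11=1011: 1111····1111
r12=1100: 1···1···1···1
r13=1101: 11··11··11··11
r14=1110: 1·1·1·1·1·1·1·1
r15=1111: 1111111111111111
r16=10000: 1···············1
r17=10001: 11··············11
r18=10010: 1·1·············1·1
r19=10011: 1111············1111
r20=10100: 1···1···········1···1
r21=10101: 11··11··········11··11
r22=10110: 1·1·1·1·········1·1·1·1
r23=10111: 11111111········11111111
r24=11000: 1·······1·······1·······1
r25=11001: 11······11······11······11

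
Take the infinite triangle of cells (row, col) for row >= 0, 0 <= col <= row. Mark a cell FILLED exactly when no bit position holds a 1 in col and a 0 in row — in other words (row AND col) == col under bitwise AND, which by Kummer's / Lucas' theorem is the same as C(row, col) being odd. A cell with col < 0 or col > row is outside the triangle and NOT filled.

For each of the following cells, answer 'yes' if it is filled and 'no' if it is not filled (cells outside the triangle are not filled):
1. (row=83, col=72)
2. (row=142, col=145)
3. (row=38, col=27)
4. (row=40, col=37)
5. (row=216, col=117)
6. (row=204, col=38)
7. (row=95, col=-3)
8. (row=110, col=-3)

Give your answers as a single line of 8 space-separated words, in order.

Answer: no no no no no no no no

Derivation:
(83,72): row=0b1010011, col=0b1001000, row AND col = 0b1000000 = 64; 64 != 72 -> empty
(142,145): col outside [0, 142] -> not filled
(38,27): row=0b100110, col=0b11011, row AND col = 0b10 = 2; 2 != 27 -> empty
(40,37): row=0b101000, col=0b100101, row AND col = 0b100000 = 32; 32 != 37 -> empty
(216,117): row=0b11011000, col=0b1110101, row AND col = 0b1010000 = 80; 80 != 117 -> empty
(204,38): row=0b11001100, col=0b100110, row AND col = 0b100 = 4; 4 != 38 -> empty
(95,-3): col outside [0, 95] -> not filled
(110,-3): col outside [0, 110] -> not filled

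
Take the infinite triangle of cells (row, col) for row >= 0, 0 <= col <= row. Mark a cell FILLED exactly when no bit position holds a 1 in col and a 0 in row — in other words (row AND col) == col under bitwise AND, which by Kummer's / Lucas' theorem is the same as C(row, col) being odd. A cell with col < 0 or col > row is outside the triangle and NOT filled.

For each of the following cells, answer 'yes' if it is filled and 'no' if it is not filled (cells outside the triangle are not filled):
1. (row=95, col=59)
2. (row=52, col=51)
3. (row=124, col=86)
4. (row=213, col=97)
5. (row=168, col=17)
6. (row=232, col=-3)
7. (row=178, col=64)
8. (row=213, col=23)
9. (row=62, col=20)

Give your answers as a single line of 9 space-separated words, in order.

Answer: no no no no no no no no yes

Derivation:
(95,59): row=0b1011111, col=0b111011, row AND col = 0b11011 = 27; 27 != 59 -> empty
(52,51): row=0b110100, col=0b110011, row AND col = 0b110000 = 48; 48 != 51 -> empty
(124,86): row=0b1111100, col=0b1010110, row AND col = 0b1010100 = 84; 84 != 86 -> empty
(213,97): row=0b11010101, col=0b1100001, row AND col = 0b1000001 = 65; 65 != 97 -> empty
(168,17): row=0b10101000, col=0b10001, row AND col = 0b0 = 0; 0 != 17 -> empty
(232,-3): col outside [0, 232] -> not filled
(178,64): row=0b10110010, col=0b1000000, row AND col = 0b0 = 0; 0 != 64 -> empty
(213,23): row=0b11010101, col=0b10111, row AND col = 0b10101 = 21; 21 != 23 -> empty
(62,20): row=0b111110, col=0b10100, row AND col = 0b10100 = 20; 20 == 20 -> filled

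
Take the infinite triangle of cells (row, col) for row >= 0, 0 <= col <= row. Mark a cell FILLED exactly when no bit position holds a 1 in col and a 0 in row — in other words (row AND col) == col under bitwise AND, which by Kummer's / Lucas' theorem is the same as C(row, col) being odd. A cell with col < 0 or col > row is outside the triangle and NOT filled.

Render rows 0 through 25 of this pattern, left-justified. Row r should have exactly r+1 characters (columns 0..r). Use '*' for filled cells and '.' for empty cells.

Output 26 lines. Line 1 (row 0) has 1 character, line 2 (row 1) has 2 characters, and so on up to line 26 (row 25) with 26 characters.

r0=0: *
r1=1: **
r2=10: *.*
r3=11: ****
r4=100: *...*
r5=101: **..**
r6=110: *.*.*.*
r7=111: ********
r8=1000: *.......*
r9=1001: **......**
r10=1010: *.*.....*.*
r11=1011: ****....****
r12=1100: *...*...*...*
r13=1101: **..**..**..**
r14=1110: *.*.*.*.*.*.*.*
r15=1111: ****************
r16=10000: *...............*
r17=10001: **..............**
r18=10010: *.*.............*.*
r19=10011: ****............****
r20=10100: *...*...........*...*
r21=10101: **..**..........**..**
r22=10110: *.*.*.*.........*.*.*.*
r23=10111: ********........********
r24=11000: *.......*.......*.......*
r25=11001: **......**......**......**

Answer: *
**
*.*
****
*...*
**..**
*.*.*.*
********
*.......*
**......**
*.*.....*.*
****....****
*...*...*...*
**..**..**..**
*.*.*.*.*.*.*.*
****************
*...............*
**..............**
*.*.............*.*
****............****
*...*...........*...*
**..**..........**..**
*.*.*.*.........*.*.*.*
********........********
*.......*.......*.......*
**......**......**......**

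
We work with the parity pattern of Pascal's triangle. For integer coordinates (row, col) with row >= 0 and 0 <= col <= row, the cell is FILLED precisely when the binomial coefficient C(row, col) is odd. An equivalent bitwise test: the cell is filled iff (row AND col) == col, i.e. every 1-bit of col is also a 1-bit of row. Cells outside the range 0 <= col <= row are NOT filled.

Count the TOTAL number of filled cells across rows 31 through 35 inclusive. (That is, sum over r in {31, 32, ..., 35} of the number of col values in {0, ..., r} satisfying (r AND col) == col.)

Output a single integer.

Answer: 50

Derivation:
r31=11111 pc5: +32 =32
r32=100000 pc1: +2 =34
r33=100001 pc2: +4 =38
r34=100010 pc2: +4 =42
r35=100011 pc3: +8 =50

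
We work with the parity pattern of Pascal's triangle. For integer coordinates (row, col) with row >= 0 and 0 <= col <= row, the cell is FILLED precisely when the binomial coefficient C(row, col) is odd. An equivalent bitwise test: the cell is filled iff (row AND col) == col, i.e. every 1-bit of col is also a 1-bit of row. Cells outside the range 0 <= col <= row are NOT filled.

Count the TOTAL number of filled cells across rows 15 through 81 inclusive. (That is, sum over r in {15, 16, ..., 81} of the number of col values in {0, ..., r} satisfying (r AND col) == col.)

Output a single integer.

r15=1111 pc4: +16 =16
r16=10000 pc1: +2 =18
r17=10001 pc2: +4 =22
r18=10010 pc2: +4 =26
r19=10011 pc3: +8 =34
r20=10100 pc2: +4 =38
r21=10101 pc3: +8 =46
r22=10110 pc3: +8 =54
r23=10111 pc4: +16 =70
r24=11000 pc2: +4 =74
r25=11001 pc3: +8 =82
r26=11010 pc3: +8 =90
r27=11011 pc4: +16 =106
r28=11100 pc3: +8 =114
r29=11101 pc4: +16 =130
r30=11110 pc4: +16 =146
r31=11111 pc5: +32 =178
r32=100000 pc1: +2 =180
r33=100001 pc2: +4 =184
r34=100010 pc2: +4 =188
r35=100011 pc3: +8 =196
r36=100100 pc2: +4 =200
r37=100101 pc3: +8 =208
r38=100110 pc3: +8 =216
r39=100111 pc4: +16 =232
r40=101000 pc2: +4 =236
r41=101001 pc3: +8 =244
r42=101010 pc3: +8 =252
r43=101011 pc4: +16 =268
r44=101100 pc3: +8 =276
r45=101101 pc4: +16 =292
r46=101110 pc4: +16 =308
r47=101111 pc5: +32 =340
r48=110000 pc2: +4 =344
r49=110001 pc3: +8 =352
r50=110010 pc3: +8 =360
r51=110011 pc4: +16 =376
r52=110100 pc3: +8 =384
r53=110101 pc4: +16 =400
r54=110110 pc4: +16 =416
r55=110111 pc5: +32 =448
r56=111000 pc3: +8 =456
r57=111001 pc4: +16 =472
r58=111010 pc4: +16 =488
r59=111011 pc5: +32 =520
r60=111100 pc4: +16 =536
r61=111101 pc5: +32 =568
r62=111110 pc5: +32 =600
r63=111111 pc6: +64 =664
r64=1000000 pc1: +2 =666
r65=1000001 pc2: +4 =670
r66=1000010 pc2: +4 =674
r67=1000011 pc3: +8 =682
r68=1000100 pc2: +4 =686
r69=1000101 pc3: +8 =694
r70=1000110 pc3: +8 =702
r71=1000111 pc4: +16 =718
r72=1001000 pc2: +4 =722
r73=1001001 pc3: +8 =730
r74=1001010 pc3: +8 =738
r75=1001011 pc4: +16 =754
r76=1001100 pc3: +8 =762
r77=1001101 pc4: +16 =778
r78=1001110 pc4: +16 =794
r79=1001111 pc5: +32 =826
r80=1010000 pc2: +4 =830
r81=1010001 pc3: +8 =838

Answer: 838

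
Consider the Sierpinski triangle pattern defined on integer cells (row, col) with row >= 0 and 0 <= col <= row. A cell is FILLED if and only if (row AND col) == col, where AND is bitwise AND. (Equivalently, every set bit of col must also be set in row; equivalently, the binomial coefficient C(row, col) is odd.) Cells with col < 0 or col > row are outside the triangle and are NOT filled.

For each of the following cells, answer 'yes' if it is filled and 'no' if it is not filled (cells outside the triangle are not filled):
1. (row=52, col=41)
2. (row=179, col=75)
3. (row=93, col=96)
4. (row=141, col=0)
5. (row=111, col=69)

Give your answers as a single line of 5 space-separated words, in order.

Answer: no no no yes yes

Derivation:
(52,41): row=0b110100, col=0b101001, row AND col = 0b100000 = 32; 32 != 41 -> empty
(179,75): row=0b10110011, col=0b1001011, row AND col = 0b11 = 3; 3 != 75 -> empty
(93,96): col outside [0, 93] -> not filled
(141,0): row=0b10001101, col=0b0, row AND col = 0b0 = 0; 0 == 0 -> filled
(111,69): row=0b1101111, col=0b1000101, row AND col = 0b1000101 = 69; 69 == 69 -> filled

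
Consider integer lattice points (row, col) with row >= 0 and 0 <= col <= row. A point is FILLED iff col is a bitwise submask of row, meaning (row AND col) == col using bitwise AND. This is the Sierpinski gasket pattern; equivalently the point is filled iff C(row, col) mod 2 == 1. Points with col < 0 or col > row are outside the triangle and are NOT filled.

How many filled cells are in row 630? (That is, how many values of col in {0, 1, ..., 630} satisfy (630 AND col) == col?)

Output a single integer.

Answer: 64

Derivation:
630 in binary = 1001110110
popcount(630) = number of 1-bits in 1001110110 = 6
A col c satisfies (630 AND c) == c iff every set bit of c is also set in 630; each of the 6 set bits of 630 can independently be on or off in c.
count = 2^6 = 64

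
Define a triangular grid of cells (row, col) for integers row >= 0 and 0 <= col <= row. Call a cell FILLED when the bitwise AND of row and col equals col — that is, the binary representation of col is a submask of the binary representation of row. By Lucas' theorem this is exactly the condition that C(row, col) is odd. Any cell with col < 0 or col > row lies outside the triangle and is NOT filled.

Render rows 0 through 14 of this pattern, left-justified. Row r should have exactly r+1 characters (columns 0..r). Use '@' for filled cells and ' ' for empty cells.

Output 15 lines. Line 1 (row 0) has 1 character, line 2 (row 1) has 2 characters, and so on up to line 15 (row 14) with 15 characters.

r0=0: @
r1=1: @@
r2=10: @ @
r3=11: @@@@
r4=100: @   @
r5=101: @@  @@
r6=110: @ @ @ @
r7=111: @@@@@@@@
r8=1000: @       @
r9=1001: @@      @@
r10=1010: @ @     @ @
r11=1011: @@@@    @@@@
r12=1100: @   @   @   @
r13=1101: @@  @@  @@  @@
r14=1110: @ @ @ @ @ @ @ @

Answer: @
@@
@ @
@@@@
@   @
@@  @@
@ @ @ @
@@@@@@@@
@       @
@@      @@
@ @     @ @
@@@@    @@@@
@   @   @   @
@@  @@  @@  @@
@ @ @ @ @ @ @ @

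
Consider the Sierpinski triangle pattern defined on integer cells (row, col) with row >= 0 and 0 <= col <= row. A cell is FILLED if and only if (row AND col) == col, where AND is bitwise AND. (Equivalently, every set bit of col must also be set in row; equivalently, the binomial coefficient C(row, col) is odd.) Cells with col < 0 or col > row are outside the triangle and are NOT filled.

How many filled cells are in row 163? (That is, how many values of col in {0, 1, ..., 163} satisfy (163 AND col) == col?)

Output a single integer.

163 in binary = 10100011
popcount(163) = number of 1-bits in 10100011 = 4
A col c satisfies (163 AND c) == c iff every set bit of c is also set in 163; each of the 4 set bits of 163 can independently be on or off in c.
count = 2^4 = 16

Answer: 16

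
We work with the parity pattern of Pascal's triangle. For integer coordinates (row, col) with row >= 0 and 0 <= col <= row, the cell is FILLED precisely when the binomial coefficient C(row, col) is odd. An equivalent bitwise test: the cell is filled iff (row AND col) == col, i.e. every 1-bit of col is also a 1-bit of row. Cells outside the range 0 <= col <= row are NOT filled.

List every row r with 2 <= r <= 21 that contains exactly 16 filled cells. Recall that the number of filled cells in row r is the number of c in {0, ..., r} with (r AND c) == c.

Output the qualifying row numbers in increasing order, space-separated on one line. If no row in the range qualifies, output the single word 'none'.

Answer: 15

Derivation:
Row r has 2^popcount(r) filled cells, so we need popcount(r) = log2(16) = 4.
Scan r = 2..21 and keep those with exactly 4 one-bits:
r=2=10 popcount=1 -> skip
r=3=11 popcount=2 -> skip
r=4=100 popcount=1 -> skip
r=5=101 popcount=2 -> skip
r=6=110 popcount=2 -> skip
r=7=111 popcount=3 -> skip
r=8=1000 popcount=1 -> skip
r=9=1001 popcount=2 -> skip
r=10=1010 popcount=2 -> skip
r=11=1011 popcount=3 -> skip
r=12=1100 popcount=2 -> skip
r=13=1101 popcount=3 -> skip
r=14=1110 popcount=3 -> skip
r=15=1111 popcount=4 -> KEEP
r=16=10000 popcount=1 -> skip
r=17=10001 popcount=2 -> skip
r=18=10010 popcount=2 -> skip
r=19=10011 popcount=3 -> skip
r=20=10100 popcount=2 -> skip
r=21=10101 popcount=3 -> skip
Kept rows: 15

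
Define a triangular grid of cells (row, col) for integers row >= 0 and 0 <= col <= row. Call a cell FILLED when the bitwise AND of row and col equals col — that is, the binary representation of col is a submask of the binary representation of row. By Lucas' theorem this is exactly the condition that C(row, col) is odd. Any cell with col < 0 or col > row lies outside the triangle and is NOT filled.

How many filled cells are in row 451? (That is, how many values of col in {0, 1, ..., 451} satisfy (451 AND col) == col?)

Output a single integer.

451 in binary = 111000011
popcount(451) = number of 1-bits in 111000011 = 5
A col c satisfies (451 AND c) == c iff every set bit of c is also set in 451; each of the 5 set bits of 451 can independently be on or off in c.
count = 2^5 = 32

Answer: 32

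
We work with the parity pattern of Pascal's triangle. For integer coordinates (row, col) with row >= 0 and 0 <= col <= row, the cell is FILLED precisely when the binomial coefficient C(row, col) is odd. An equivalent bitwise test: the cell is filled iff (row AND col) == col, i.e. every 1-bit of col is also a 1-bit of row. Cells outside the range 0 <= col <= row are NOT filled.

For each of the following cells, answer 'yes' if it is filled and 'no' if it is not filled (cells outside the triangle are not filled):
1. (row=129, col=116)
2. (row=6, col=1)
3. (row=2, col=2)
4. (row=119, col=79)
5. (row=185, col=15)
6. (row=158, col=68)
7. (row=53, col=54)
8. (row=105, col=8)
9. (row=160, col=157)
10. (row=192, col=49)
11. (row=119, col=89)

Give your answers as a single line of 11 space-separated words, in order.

Answer: no no yes no no no no yes no no no

Derivation:
(129,116): row=0b10000001, col=0b1110100, row AND col = 0b0 = 0; 0 != 116 -> empty
(6,1): row=0b110, col=0b1, row AND col = 0b0 = 0; 0 != 1 -> empty
(2,2): row=0b10, col=0b10, row AND col = 0b10 = 2; 2 == 2 -> filled
(119,79): row=0b1110111, col=0b1001111, row AND col = 0b1000111 = 71; 71 != 79 -> empty
(185,15): row=0b10111001, col=0b1111, row AND col = 0b1001 = 9; 9 != 15 -> empty
(158,68): row=0b10011110, col=0b1000100, row AND col = 0b100 = 4; 4 != 68 -> empty
(53,54): col outside [0, 53] -> not filled
(105,8): row=0b1101001, col=0b1000, row AND col = 0b1000 = 8; 8 == 8 -> filled
(160,157): row=0b10100000, col=0b10011101, row AND col = 0b10000000 = 128; 128 != 157 -> empty
(192,49): row=0b11000000, col=0b110001, row AND col = 0b0 = 0; 0 != 49 -> empty
(119,89): row=0b1110111, col=0b1011001, row AND col = 0b1010001 = 81; 81 != 89 -> empty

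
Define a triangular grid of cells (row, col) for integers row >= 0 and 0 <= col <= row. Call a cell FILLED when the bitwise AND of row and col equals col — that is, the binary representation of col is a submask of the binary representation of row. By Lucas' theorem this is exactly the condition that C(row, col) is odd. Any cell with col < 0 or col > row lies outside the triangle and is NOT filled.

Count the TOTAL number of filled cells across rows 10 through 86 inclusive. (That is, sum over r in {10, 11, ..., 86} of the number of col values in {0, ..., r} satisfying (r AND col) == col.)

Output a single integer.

Answer: 934

Derivation:
r10=1010 pc2: +4 =4
r11=1011 pc3: +8 =12
r12=1100 pc2: +4 =16
r13=1101 pc3: +8 =24
r14=1110 pc3: +8 =32
r15=1111 pc4: +16 =48
r16=10000 pc1: +2 =50
r17=10001 pc2: +4 =54
r18=10010 pc2: +4 =58
r19=10011 pc3: +8 =66
r20=10100 pc2: +4 =70
r21=10101 pc3: +8 =78
r22=10110 pc3: +8 =86
r23=10111 pc4: +16 =102
r24=11000 pc2: +4 =106
r25=11001 pc3: +8 =114
r26=11010 pc3: +8 =122
r27=11011 pc4: +16 =138
r28=11100 pc3: +8 =146
r29=11101 pc4: +16 =162
r30=11110 pc4: +16 =178
r31=11111 pc5: +32 =210
r32=100000 pc1: +2 =212
r33=100001 pc2: +4 =216
r34=100010 pc2: +4 =220
r35=100011 pc3: +8 =228
r36=100100 pc2: +4 =232
r37=100101 pc3: +8 =240
r38=100110 pc3: +8 =248
r39=100111 pc4: +16 =264
r40=101000 pc2: +4 =268
r41=101001 pc3: +8 =276
r42=101010 pc3: +8 =284
r43=101011 pc4: +16 =300
r44=101100 pc3: +8 =308
r45=101101 pc4: +16 =324
r46=101110 pc4: +16 =340
r47=101111 pc5: +32 =372
r48=110000 pc2: +4 =376
r49=110001 pc3: +8 =384
r50=110010 pc3: +8 =392
r51=110011 pc4: +16 =408
r52=110100 pc3: +8 =416
r53=110101 pc4: +16 =432
r54=110110 pc4: +16 =448
r55=110111 pc5: +32 =480
r56=111000 pc3: +8 =488
r57=111001 pc4: +16 =504
r58=111010 pc4: +16 =520
r59=111011 pc5: +32 =552
r60=111100 pc4: +16 =568
r61=111101 pc5: +32 =600
r62=111110 pc5: +32 =632
r63=111111 pc6: +64 =696
r64=1000000 pc1: +2 =698
r65=1000001 pc2: +4 =702
r66=1000010 pc2: +4 =706
r67=1000011 pc3: +8 =714
r68=1000100 pc2: +4 =718
r69=1000101 pc3: +8 =726
r70=1000110 pc3: +8 =734
r71=1000111 pc4: +16 =750
r72=1001000 pc2: +4 =754
r73=1001001 pc3: +8 =762
r74=1001010 pc3: +8 =770
r75=1001011 pc4: +16 =786
r76=1001100 pc3: +8 =794
r77=1001101 pc4: +16 =810
r78=1001110 pc4: +16 =826
r79=1001111 pc5: +32 =858
r80=1010000 pc2: +4 =862
r81=1010001 pc3: +8 =870
r82=1010010 pc3: +8 =878
r83=1010011 pc4: +16 =894
r84=1010100 pc3: +8 =902
r85=1010101 pc4: +16 =918
r86=1010110 pc4: +16 =934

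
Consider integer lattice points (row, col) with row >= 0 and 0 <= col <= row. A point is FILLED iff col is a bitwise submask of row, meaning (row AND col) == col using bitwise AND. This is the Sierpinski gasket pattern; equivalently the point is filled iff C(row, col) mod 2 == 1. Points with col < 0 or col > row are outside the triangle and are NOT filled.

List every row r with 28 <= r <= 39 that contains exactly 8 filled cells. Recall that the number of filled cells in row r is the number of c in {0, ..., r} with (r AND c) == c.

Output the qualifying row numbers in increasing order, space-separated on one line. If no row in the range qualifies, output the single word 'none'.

Row r has 2^popcount(r) filled cells, so we need popcount(r) = log2(8) = 3.
Scan r = 28..39 and keep those with exactly 3 one-bits:
r=28=11100 popcount=3 -> KEEP
r=29=11101 popcount=4 -> skip
r=30=11110 popcount=4 -> skip
r=31=11111 popcount=5 -> skip
r=32=100000 popcount=1 -> skip
r=33=100001 popcount=2 -> skip
r=34=100010 popcount=2 -> skip
r=35=100011 popcount=3 -> KEEP
r=36=100100 popcount=2 -> skip
r=37=100101 popcount=3 -> KEEP
r=38=100110 popcount=3 -> KEEP
r=39=100111 popcount=4 -> skip
Kept rows: 28 35 37 38

Answer: 28 35 37 38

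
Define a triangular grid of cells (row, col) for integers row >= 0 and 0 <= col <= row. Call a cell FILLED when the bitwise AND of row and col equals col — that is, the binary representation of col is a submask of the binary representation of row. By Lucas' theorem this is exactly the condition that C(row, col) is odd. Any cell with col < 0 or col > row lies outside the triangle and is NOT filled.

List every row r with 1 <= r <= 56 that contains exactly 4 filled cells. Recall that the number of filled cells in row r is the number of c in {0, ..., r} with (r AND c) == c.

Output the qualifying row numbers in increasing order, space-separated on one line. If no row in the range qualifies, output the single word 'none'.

Row r has 2^popcount(r) filled cells, so we need popcount(r) = log2(4) = 2.
Scan r = 1..56 and keep those with exactly 2 one-bits:
r=1=1 popcount=1 -> skip
r=2=10 popcount=1 -> skip
r=3=11 popcount=2 -> KEEP
r=4=100 popcount=1 -> skip
r=5=101 popcount=2 -> KEEP
r=6=110 popcount=2 -> KEEP
r=7=111 popcount=3 -> skip
r=8=1000 popcount=1 -> skip
r=9=1001 popcount=2 -> KEEP
r=10=1010 popcount=2 -> KEEP
r=11=1011 popcount=3 -> skip
r=12=1100 popcount=2 -> KEEP
r=13=1101 popcount=3 -> skip
r=14=1110 popcount=3 -> skip
r=15=1111 popcount=4 -> skip
r=16=10000 popcount=1 -> skip
r=17=10001 popcount=2 -> KEEP
r=18=10010 popcount=2 -> KEEP
r=19=10011 popcount=3 -> skip
r=20=10100 popcount=2 -> KEEP
r=21=10101 popcount=3 -> skip
r=22=10110 popcount=3 -> skip
r=23=10111 popcount=4 -> skip
r=24=11000 popcount=2 -> KEEP
r=25=11001 popcount=3 -> skip
r=26=11010 popcount=3 -> skip
r=27=11011 popcount=4 -> skip
r=28=11100 popcount=3 -> skip
r=29=11101 popcount=4 -> skip
r=30=11110 popcount=4 -> skip
r=31=11111 popcount=5 -> skip
r=32=100000 popcount=1 -> skip
r=33=100001 popcount=2 -> KEEP
r=34=100010 popcount=2 -> KEEP
r=35=100011 popcount=3 -> skip
r=36=100100 popcount=2 -> KEEP
r=37=100101 popcount=3 -> skip
r=38=100110 popcount=3 -> skip
r=39=100111 popcount=4 -> skip
r=40=101000 popcount=2 -> KEEP
r=41=101001 popcount=3 -> skip
r=42=101010 popcount=3 -> skip
r=43=101011 popcount=4 -> skip
r=44=101100 popcount=3 -> skip
r=45=101101 popcount=4 -> skip
r=46=101110 popcount=4 -> skip
r=47=101111 popcount=5 -> skip
r=48=110000 popcount=2 -> KEEP
r=49=110001 popcount=3 -> skip
r=50=110010 popcount=3 -> skip
r=51=110011 popcount=4 -> skip
r=52=110100 popcount=3 -> skip
r=53=110101 popcount=4 -> skip
r=54=110110 popcount=4 -> skip
r=55=110111 popcount=5 -> skip
r=56=111000 popcount=3 -> skip
Kept rows: 3 5 6 9 10 12 17 18 20 24 33 34 36 40 48

Answer: 3 5 6 9 10 12 17 18 20 24 33 34 36 40 48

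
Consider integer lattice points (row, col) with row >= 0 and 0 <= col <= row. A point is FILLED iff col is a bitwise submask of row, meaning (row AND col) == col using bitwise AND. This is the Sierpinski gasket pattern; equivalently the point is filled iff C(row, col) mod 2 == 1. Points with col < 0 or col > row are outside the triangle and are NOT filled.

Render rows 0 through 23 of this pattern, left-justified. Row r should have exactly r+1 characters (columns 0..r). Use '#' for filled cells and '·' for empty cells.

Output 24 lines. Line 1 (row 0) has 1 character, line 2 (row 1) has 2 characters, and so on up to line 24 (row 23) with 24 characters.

r0=0: #
r1=1: ##
r2=10: #·#
r3=11: ####
r4=100: #···#
r5=101: ##··##
r6=110: #·#·#·#
r7=111: ########
r8=1000: #·······#
r9=1001: ##······##
r10=1010: #·#·····#·#
r11=1011: ####····####
r12=1100: #···#···#···#
r13=1101: ##··##··##··##
r14=1110: #·#·#·#·#·#·#·#
r15=1111: ################
r16=10000: #···············#
r17=10001: ##··············##
r18=10010: #·#·············#·#
r19=10011: ####············####
r20=10100: #···#···········#···#
r21=10101: ##··##··········##··##
r22=10110: #·#·#·#·········#·#·#·#
r23=10111: ########········########

Answer: #
##
#·#
####
#···#
##··##
#·#·#·#
########
#·······#
##······##
#·#·····#·#
####····####
#···#···#···#
##··##··##··##
#·#·#·#·#·#·#·#
################
#···············#
##··············##
#·#·············#·#
####············####
#···#···········#···#
##··##··········##··##
#·#·#·#·········#·#·#·#
########········########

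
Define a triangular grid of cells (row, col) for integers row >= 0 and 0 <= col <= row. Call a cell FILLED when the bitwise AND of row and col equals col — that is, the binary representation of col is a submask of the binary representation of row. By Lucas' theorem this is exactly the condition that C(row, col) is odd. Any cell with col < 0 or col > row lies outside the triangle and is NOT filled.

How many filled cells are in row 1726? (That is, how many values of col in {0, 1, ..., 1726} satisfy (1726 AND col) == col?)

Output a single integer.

Answer: 256

Derivation:
1726 in binary = 11010111110
popcount(1726) = number of 1-bits in 11010111110 = 8
A col c satisfies (1726 AND c) == c iff every set bit of c is also set in 1726; each of the 8 set bits of 1726 can independently be on or off in c.
count = 2^8 = 256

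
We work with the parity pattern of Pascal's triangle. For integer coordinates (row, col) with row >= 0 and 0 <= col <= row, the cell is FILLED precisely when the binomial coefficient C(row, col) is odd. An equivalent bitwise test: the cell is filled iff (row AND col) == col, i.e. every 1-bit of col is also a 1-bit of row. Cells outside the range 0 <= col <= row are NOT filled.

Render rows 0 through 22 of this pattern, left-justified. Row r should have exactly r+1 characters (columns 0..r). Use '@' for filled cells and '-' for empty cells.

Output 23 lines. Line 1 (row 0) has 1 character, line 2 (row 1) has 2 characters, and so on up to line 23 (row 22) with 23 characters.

r0=0: @
r1=1: @@
r2=10: @-@
r3=11: @@@@
r4=100: @---@
r5=101: @@--@@
r6=110: @-@-@-@
r7=111: @@@@@@@@
r8=1000: @-------@
r9=1001: @@------@@
r10=1010: @-@-----@-@
r11=1011: @@@@----@@@@
r12=1100: @---@---@---@
r13=1101: @@--@@--@@--@@
r14=1110: @-@-@-@-@-@-@-@
r15=1111: @@@@@@@@@@@@@@@@
r16=10000: @---------------@
r17=10001: @@--------------@@
r18=10010: @-@-------------@-@
r19=10011: @@@@------------@@@@
r20=10100: @---@-----------@---@
r21=10101: @@--@@----------@@--@@
r22=10110: @-@-@-@---------@-@-@-@

Answer: @
@@
@-@
@@@@
@---@
@@--@@
@-@-@-@
@@@@@@@@
@-------@
@@------@@
@-@-----@-@
@@@@----@@@@
@---@---@---@
@@--@@--@@--@@
@-@-@-@-@-@-@-@
@@@@@@@@@@@@@@@@
@---------------@
@@--------------@@
@-@-------------@-@
@@@@------------@@@@
@---@-----------@---@
@@--@@----------@@--@@
@-@-@-@---------@-@-@-@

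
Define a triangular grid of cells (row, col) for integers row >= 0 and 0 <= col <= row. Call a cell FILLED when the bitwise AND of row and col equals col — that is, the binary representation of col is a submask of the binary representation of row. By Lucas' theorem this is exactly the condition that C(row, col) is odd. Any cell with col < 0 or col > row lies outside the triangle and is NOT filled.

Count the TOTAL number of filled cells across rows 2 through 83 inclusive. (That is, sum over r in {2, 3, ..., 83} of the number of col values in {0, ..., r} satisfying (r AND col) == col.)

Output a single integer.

Answer: 924

Derivation:
r2=10 pc1: +2 =2
r3=11 pc2: +4 =6
r4=100 pc1: +2 =8
r5=101 pc2: +4 =12
r6=110 pc2: +4 =16
r7=111 pc3: +8 =24
r8=1000 pc1: +2 =26
r9=1001 pc2: +4 =30
r10=1010 pc2: +4 =34
r11=1011 pc3: +8 =42
r12=1100 pc2: +4 =46
r13=1101 pc3: +8 =54
r14=1110 pc3: +8 =62
r15=1111 pc4: +16 =78
r16=10000 pc1: +2 =80
r17=10001 pc2: +4 =84
r18=10010 pc2: +4 =88
r19=10011 pc3: +8 =96
r20=10100 pc2: +4 =100
r21=10101 pc3: +8 =108
r22=10110 pc3: +8 =116
r23=10111 pc4: +16 =132
r24=11000 pc2: +4 =136
r25=11001 pc3: +8 =144
r26=11010 pc3: +8 =152
r27=11011 pc4: +16 =168
r28=11100 pc3: +8 =176
r29=11101 pc4: +16 =192
r30=11110 pc4: +16 =208
r31=11111 pc5: +32 =240
r32=100000 pc1: +2 =242
r33=100001 pc2: +4 =246
r34=100010 pc2: +4 =250
r35=100011 pc3: +8 =258
r36=100100 pc2: +4 =262
r37=100101 pc3: +8 =270
r38=100110 pc3: +8 =278
r39=100111 pc4: +16 =294
r40=101000 pc2: +4 =298
r41=101001 pc3: +8 =306
r42=101010 pc3: +8 =314
r43=101011 pc4: +16 =330
r44=101100 pc3: +8 =338
r45=101101 pc4: +16 =354
r46=101110 pc4: +16 =370
r47=101111 pc5: +32 =402
r48=110000 pc2: +4 =406
r49=110001 pc3: +8 =414
r50=110010 pc3: +8 =422
r51=110011 pc4: +16 =438
r52=110100 pc3: +8 =446
r53=110101 pc4: +16 =462
r54=110110 pc4: +16 =478
r55=110111 pc5: +32 =510
r56=111000 pc3: +8 =518
r57=111001 pc4: +16 =534
r58=111010 pc4: +16 =550
r59=111011 pc5: +32 =582
r60=111100 pc4: +16 =598
r61=111101 pc5: +32 =630
r62=111110 pc5: +32 =662
r63=111111 pc6: +64 =726
r64=1000000 pc1: +2 =728
r65=1000001 pc2: +4 =732
r66=1000010 pc2: +4 =736
r67=1000011 pc3: +8 =744
r68=1000100 pc2: +4 =748
r69=1000101 pc3: +8 =756
r70=1000110 pc3: +8 =764
r71=1000111 pc4: +16 =780
r72=1001000 pc2: +4 =784
r73=1001001 pc3: +8 =792
r74=1001010 pc3: +8 =800
r75=1001011 pc4: +16 =816
r76=1001100 pc3: +8 =824
r77=1001101 pc4: +16 =840
r78=1001110 pc4: +16 =856
r79=1001111 pc5: +32 =888
r80=1010000 pc2: +4 =892
r81=1010001 pc3: +8 =900
r82=1010010 pc3: +8 =908
r83=1010011 pc4: +16 =924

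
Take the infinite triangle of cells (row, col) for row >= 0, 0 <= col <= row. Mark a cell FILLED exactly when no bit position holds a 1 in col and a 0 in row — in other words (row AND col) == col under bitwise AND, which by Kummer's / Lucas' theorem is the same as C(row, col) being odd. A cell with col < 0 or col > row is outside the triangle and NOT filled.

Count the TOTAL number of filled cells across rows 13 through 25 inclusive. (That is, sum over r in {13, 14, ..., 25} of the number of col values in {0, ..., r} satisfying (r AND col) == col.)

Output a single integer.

r13=1101 pc3: +8 =8
r14=1110 pc3: +8 =16
r15=1111 pc4: +16 =32
r16=10000 pc1: +2 =34
r17=10001 pc2: +4 =38
r18=10010 pc2: +4 =42
r19=10011 pc3: +8 =50
r20=10100 pc2: +4 =54
r21=10101 pc3: +8 =62
r22=10110 pc3: +8 =70
r23=10111 pc4: +16 =86
r24=11000 pc2: +4 =90
r25=11001 pc3: +8 =98

Answer: 98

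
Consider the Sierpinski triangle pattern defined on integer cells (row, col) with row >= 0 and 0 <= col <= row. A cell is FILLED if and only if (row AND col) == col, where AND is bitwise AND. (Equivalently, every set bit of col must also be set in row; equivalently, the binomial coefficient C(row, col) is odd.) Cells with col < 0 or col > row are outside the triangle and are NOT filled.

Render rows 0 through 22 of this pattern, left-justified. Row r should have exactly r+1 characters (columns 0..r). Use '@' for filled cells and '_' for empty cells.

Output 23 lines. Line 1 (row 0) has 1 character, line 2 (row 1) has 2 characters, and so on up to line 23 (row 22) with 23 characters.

r0=0: @
r1=1: @@
r2=10: @_@
r3=11: @@@@
r4=100: @___@
r5=101: @@__@@
r6=110: @_@_@_@
r7=111: @@@@@@@@
r8=1000: @_______@
r9=1001: @@______@@
r10=1010: @_@_____@_@
r11=1011: @@@@____@@@@
r12=1100: @___@___@___@
r13=1101: @@__@@__@@__@@
r14=1110: @_@_@_@_@_@_@_@
r15=1111: @@@@@@@@@@@@@@@@
r16=10000: @_______________@
r17=10001: @@______________@@
r18=10010: @_@_____________@_@
r19=10011: @@@@____________@@@@
r20=10100: @___@___________@___@
r21=10101: @@__@@__________@@__@@
r22=10110: @_@_@_@_________@_@_@_@

Answer: @
@@
@_@
@@@@
@___@
@@__@@
@_@_@_@
@@@@@@@@
@_______@
@@______@@
@_@_____@_@
@@@@____@@@@
@___@___@___@
@@__@@__@@__@@
@_@_@_@_@_@_@_@
@@@@@@@@@@@@@@@@
@_______________@
@@______________@@
@_@_____________@_@
@@@@____________@@@@
@___@___________@___@
@@__@@__________@@__@@
@_@_@_@_________@_@_@_@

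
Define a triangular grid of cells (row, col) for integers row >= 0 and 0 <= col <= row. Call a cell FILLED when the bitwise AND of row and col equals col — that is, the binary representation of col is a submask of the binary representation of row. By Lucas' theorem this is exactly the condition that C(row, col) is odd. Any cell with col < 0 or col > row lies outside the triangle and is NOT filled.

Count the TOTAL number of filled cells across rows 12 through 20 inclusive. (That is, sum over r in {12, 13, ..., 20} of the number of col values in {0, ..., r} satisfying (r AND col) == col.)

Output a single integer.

Answer: 58

Derivation:
r12=1100 pc2: +4 =4
r13=1101 pc3: +8 =12
r14=1110 pc3: +8 =20
r15=1111 pc4: +16 =36
r16=10000 pc1: +2 =38
r17=10001 pc2: +4 =42
r18=10010 pc2: +4 =46
r19=10011 pc3: +8 =54
r20=10100 pc2: +4 =58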